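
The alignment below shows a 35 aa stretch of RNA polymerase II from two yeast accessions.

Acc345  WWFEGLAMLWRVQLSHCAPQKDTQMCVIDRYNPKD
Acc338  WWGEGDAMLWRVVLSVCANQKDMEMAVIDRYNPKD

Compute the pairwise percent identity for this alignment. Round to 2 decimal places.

Mismatches occur at site 3 (F/G), site 6 (L/D), site 13 (Q/V), site 16 (H/V), site 19 (P/N), site 23 (T/M), site 24 (Q/E), site 26 (C/A).
27 of the 35 sites match, so the percent identity is 27/35 × 100 = 77.14%.

77.14%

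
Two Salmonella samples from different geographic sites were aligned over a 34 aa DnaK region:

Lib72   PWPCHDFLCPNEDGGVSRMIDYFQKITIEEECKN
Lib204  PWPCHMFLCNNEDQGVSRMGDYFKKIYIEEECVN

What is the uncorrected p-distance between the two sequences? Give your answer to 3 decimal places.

0.206

The sequences differ at positions 6 (D/M), 10 (P/N), 14 (G/Q), 20 (I/G), 24 (Q/K), 27 (T/Y), 33 (K/V).
There are 7 differences over 34 sites, so p = 7/34 = 0.206.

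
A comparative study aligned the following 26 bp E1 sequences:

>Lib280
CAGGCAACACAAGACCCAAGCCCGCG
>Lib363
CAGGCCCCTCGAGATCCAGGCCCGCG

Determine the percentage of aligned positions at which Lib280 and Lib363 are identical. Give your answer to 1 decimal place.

The sequences differ at positions 6 (A/C), 7 (A/C), 9 (A/T), 11 (A/G), 15 (C/T), 19 (A/G).
20 of the 26 sites match, so the percent identity is 20/26 × 100 = 76.9%.

76.9%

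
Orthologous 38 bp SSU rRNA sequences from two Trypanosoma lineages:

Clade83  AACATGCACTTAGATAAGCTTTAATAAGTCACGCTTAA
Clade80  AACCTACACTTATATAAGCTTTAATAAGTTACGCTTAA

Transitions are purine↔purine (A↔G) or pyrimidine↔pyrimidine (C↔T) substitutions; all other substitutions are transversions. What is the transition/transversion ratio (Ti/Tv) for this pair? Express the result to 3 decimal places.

1.000

Differing sites — 4:A/C (Tv); 6:G/A (Ti); 13:G/T (Tv); 30:C/T (Ti).
Of the 4 differences, 2 transitions and 2 transversions, so Ti/Tv = 2/2 = 1.000.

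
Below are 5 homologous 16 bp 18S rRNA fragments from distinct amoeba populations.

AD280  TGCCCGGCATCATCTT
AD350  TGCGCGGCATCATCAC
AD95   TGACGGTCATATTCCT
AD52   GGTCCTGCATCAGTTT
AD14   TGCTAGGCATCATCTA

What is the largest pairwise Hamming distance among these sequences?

10

Pairwise Hamming distances:
  AD280 vs AD350: 3
  AD280 vs AD95: 6
  AD280 vs AD52: 5
  AD280 vs AD14: 3
  AD350 vs AD95: 8
  AD350 vs AD52: 8
  AD350 vs AD14: 4
  AD95 vs AD52: 10
  AD95 vs AD14: 8
  AD52 vs AD14: 8
The largest is 10, between AD95 and AD52.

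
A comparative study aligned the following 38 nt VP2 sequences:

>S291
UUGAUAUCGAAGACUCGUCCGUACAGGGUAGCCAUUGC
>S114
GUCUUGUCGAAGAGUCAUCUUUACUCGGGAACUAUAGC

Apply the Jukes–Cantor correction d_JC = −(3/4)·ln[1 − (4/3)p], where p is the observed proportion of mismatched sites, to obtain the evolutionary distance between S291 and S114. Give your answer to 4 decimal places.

Differing sites — 1:U/G; 3:G/C; 4:A/U; 6:A/G; 14:C/G; 17:G/A; 20:C/U; 21:G/U; 25:A/U; 26:G/C; 29:U/G; 31:G/A; 33:C/U; 36:U/A.
p = 14/38 = 0.368421.
d = −0.75 · ln(1 − (4/3)·0.368421) = −0.75 · ln(0.508772) = −0.75 · (-0.675755) = 0.5068.

0.5068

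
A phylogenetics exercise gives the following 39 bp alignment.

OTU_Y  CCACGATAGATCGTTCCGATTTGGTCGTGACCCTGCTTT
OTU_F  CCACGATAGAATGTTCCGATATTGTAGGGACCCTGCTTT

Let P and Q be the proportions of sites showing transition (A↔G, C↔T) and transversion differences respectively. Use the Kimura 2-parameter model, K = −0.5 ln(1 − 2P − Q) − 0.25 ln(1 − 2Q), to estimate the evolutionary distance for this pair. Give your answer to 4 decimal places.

0.1730

Differing sites — 11:T/A (Tv); 12:C/T (Ti); 21:T/A (Tv); 23:G/T (Tv); 26:C/A (Tv); 28:T/G (Tv).
Of the 6 differences, 1 transition and 5 transversions over 39 sites: P = 1/39 = 0.025641, Q = 5/39 = 0.128205.
d = −0.5·ln(0.820513) − 0.25·ln(0.743590) = −0.5·(-0.197826) − 0.25·(-0.296265) = 0.1730.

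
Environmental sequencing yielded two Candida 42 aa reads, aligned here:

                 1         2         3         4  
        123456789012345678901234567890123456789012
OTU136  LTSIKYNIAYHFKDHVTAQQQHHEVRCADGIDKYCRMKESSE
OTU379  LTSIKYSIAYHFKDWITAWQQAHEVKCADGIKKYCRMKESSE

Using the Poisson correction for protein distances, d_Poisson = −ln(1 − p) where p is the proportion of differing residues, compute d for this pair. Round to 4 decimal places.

The sequences differ at positions 7 (N/S), 15 (H/W), 16 (V/I), 19 (Q/W), 22 (H/A), 26 (R/K), 32 (D/K).
p = 7/42 = 0.166667.
d = −ln(1 − 0.166667) = −ln(0.833333) = 0.1823.

0.1823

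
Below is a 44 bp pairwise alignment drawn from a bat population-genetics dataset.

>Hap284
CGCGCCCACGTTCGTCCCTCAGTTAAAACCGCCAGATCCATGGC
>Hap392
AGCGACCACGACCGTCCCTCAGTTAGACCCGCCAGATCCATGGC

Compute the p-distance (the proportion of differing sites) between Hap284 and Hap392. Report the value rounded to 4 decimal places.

Differing sites — 1:C/A; 5:C/A; 11:T/A; 12:T/C; 26:A/G; 28:A/C.
There are 6 differences over 44 sites, so p = 6/44 = 0.1364.

0.1364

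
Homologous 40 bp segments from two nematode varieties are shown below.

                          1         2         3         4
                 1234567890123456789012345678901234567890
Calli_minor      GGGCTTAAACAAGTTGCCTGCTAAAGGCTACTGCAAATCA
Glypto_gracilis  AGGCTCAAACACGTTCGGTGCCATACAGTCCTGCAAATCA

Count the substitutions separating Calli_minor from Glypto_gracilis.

12

Differing sites — 1:G/A; 6:T/C; 12:A/C; 16:G/C; 17:C/G; 18:C/G; 22:T/C; 24:A/T; 26:G/C; 27:G/A; 28:C/G; 30:A/C.
That gives 12 mismatches out of 40 aligned sites, so the Hamming distance is 12.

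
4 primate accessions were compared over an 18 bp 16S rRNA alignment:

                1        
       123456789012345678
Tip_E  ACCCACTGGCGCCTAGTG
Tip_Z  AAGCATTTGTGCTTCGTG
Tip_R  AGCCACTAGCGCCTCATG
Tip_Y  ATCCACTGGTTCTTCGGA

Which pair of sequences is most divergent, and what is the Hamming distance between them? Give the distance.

8

Pairwise Hamming distances:
  Tip_E vs Tip_Z: 7
  Tip_E vs Tip_R: 4
  Tip_E vs Tip_Y: 7
  Tip_Z vs Tip_R: 7
  Tip_Z vs Tip_Y: 7
  Tip_R vs Tip_Y: 8
The largest is 8, between Tip_R and Tip_Y.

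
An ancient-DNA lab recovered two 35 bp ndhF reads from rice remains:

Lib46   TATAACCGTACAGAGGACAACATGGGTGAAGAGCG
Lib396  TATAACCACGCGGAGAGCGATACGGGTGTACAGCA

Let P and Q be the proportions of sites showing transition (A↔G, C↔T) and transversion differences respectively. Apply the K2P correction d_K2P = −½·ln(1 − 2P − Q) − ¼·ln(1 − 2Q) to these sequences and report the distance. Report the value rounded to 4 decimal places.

Mismatches occur at site 8 (G/A, transition), site 9 (T/C, transition), site 10 (A/G, transition), site 12 (A/G, transition), site 16 (G/A, transition), site 17 (A/G, transition), site 19 (A/G, transition), site 21 (C/T, transition), site 23 (T/C, transition), site 29 (A/T, transversion), site 31 (G/C, transversion), site 35 (G/A, transition).
Of the 12 differences, 10 transitions and 2 transversions over 35 sites: P = 10/35 = 0.285714, Q = 2/35 = 0.057143.
d = −0.5·ln(0.371429) − 0.25·ln(0.885714) = −0.5·(-0.990398) − 0.25·(-0.121361) = 0.5255.

0.5255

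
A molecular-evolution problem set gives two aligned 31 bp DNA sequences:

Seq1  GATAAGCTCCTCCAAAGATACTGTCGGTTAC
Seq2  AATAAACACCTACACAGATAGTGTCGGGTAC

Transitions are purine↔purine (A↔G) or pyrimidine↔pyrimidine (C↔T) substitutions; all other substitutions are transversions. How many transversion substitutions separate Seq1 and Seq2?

Mismatches occur at site 1 (G→A, transition), site 6 (G→A, transition), site 8 (T→A, transversion), site 12 (C→A, transversion), site 15 (A→C, transversion), site 21 (C→G, transversion), site 28 (T→G, transversion).
Of the 7 differences, 2 transitions and 5 transversions, so the answer is 5.

5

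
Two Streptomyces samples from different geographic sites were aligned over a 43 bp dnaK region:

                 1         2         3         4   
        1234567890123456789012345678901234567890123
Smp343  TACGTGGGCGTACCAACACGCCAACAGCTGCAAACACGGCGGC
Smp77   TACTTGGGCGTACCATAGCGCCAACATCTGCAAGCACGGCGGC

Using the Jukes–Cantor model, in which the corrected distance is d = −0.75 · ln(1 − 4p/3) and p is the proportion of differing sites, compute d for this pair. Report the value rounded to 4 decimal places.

0.1544

Mismatches occur at site 4 (G↔T), site 16 (A↔T), site 17 (C↔A), site 18 (A↔G), site 27 (G↔T), site 34 (A↔G).
p = 6/43 = 0.139535.
d = −0.75 · ln(1 − (4/3)·0.139535) = −0.75 · ln(0.813953) = −0.75 · (-0.205853) = 0.1544.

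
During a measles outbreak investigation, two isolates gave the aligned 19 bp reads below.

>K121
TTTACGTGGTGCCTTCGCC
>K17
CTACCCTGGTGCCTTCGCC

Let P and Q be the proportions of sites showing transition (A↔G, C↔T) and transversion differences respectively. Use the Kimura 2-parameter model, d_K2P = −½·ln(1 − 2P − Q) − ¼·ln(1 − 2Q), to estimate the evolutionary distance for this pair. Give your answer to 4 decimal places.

Mismatches occur at site 1 (T↔C, transition), site 3 (T↔A, transversion), site 4 (A↔C, transversion), site 6 (G↔C, transversion).
Of the 4 differences, 1 transition and 3 transversions over 19 sites: P = 1/19 = 0.052632, Q = 3/19 = 0.157895.
d = −0.5·ln(0.736841) − 0.25·ln(0.684210) = −0.5·(-0.305383) − 0.25·(-0.379490) = 0.2476.

0.2476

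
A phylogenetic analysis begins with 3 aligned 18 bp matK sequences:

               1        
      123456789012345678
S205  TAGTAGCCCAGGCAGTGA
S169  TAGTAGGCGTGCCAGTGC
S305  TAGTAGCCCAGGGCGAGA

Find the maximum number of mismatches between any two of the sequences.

Pairwise Hamming distances:
  S205 vs S169: 5
  S205 vs S305: 3
  S169 vs S305: 8
The largest is 8, between S169 and S305.

8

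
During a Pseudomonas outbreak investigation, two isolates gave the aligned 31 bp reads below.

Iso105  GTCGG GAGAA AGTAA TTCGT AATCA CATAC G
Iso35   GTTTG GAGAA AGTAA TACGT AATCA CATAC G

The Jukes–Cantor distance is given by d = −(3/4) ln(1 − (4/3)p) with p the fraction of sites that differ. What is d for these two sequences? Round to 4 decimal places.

0.1036

Mismatches occur at site 3 (C→T), site 4 (G→T), site 17 (T→A).
p = 3/31 = 0.096774.
d = −0.75 · ln(1 − (4/3)·0.096774) = −0.75 · ln(0.870968) = −0.75 · (-0.138150) = 0.1036.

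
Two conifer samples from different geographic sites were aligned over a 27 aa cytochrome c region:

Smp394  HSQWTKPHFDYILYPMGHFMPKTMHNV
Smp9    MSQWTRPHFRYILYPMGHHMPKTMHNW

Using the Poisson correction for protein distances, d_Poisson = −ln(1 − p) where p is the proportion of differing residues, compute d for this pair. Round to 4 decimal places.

0.2048

Differing sites — 1:H/M; 6:K/R; 10:D/R; 19:F/H; 27:V/W.
p = 5/27 = 0.185185.
d = −ln(1 − 0.185185) = −ln(0.814815) = 0.2048.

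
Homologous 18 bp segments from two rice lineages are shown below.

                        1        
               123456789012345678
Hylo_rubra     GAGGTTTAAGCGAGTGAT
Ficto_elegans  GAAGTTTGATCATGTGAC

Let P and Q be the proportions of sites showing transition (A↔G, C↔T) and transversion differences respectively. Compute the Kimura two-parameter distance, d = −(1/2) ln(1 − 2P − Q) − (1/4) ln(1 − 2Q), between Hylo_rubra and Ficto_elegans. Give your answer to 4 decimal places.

0.4683

The sequences differ at positions 3 (G/A, transition), 8 (A/G, transition), 10 (G/T, transversion), 12 (G/A, transition), 13 (A/T, transversion), 18 (T/C, transition).
Of the 6 differences, 4 transitions and 2 transversions over 18 sites: P = 4/18 = 0.222222, Q = 2/18 = 0.111111.
d = −0.5·ln(0.444445) − 0.25·ln(0.777778) = −0.5·(-0.810929) − 0.25·(-0.251314) = 0.4683.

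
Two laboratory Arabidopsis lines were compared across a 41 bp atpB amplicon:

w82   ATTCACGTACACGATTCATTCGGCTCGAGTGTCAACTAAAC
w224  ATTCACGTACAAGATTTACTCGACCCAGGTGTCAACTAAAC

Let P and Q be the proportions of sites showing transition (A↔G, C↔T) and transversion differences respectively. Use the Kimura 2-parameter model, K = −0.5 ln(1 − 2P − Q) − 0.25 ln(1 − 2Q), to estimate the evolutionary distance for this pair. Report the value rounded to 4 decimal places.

0.2032

Mismatches occur at site 12 (C→A, transversion), site 17 (C→T, transition), site 19 (T→C, transition), site 23 (G→A, transition), site 25 (T→C, transition), site 27 (G→A, transition), site 28 (A→G, transition).
Of the 7 differences, 6 transitions and 1 transversion over 41 sites: P = 6/41 = 0.146341, Q = 1/41 = 0.024390.
d = −0.5·ln(0.682928) − 0.25·ln(0.951220) = −0.5·(-0.381366) − 0.25·(-0.050010) = 0.2032.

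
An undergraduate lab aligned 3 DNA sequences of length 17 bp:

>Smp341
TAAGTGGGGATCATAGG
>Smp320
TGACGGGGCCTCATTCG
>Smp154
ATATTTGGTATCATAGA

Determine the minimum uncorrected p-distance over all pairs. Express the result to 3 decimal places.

0.353

Pairwise Hamming distances:
  Smp341 vs Smp320: 7
  Smp341 vs Smp154: 6
  Smp320 vs Smp154: 10
The smallest is 6 mismatches, between Smp341 and Smp154; p = 6/17 = 0.353.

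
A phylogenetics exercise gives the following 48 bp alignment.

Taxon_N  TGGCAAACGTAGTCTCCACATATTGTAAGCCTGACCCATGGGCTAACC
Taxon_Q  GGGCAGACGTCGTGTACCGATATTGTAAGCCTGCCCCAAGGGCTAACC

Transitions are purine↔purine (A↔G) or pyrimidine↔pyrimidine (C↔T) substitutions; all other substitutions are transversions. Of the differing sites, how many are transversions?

Mismatches occur at site 1 (T/G, transversion), site 6 (A/G, transition), site 11 (A/C, transversion), site 14 (C/G, transversion), site 16 (C/A, transversion), site 18 (A/C, transversion), site 19 (C/G, transversion), site 34 (A/C, transversion), site 39 (T/A, transversion).
Of the 9 differences, 1 transition and 8 transversions, so the answer is 8.

8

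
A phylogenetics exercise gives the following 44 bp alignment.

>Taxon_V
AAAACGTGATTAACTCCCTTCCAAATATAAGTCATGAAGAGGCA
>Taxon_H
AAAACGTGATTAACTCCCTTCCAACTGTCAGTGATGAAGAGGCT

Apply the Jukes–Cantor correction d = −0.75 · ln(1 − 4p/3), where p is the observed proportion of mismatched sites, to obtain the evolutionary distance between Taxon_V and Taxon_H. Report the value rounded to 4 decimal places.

Differing sites — 25:A/C; 27:A/G; 29:A/C; 33:C/G; 44:A/T.
p = 5/44 = 0.113636.
d = −0.75 · ln(1 − (4/3)·0.113636) = −0.75 · ln(0.848485) = −0.75 · (-0.164303) = 0.1232.

0.1232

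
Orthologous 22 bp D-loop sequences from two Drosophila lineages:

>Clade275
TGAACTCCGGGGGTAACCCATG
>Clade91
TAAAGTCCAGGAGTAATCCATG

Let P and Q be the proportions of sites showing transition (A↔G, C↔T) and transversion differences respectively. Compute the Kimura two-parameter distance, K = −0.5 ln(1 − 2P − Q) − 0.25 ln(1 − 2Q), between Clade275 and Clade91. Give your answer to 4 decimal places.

The sequences differ at positions 2 (G/A, transition), 5 (C/G, transversion), 9 (G/A, transition), 12 (G/A, transition), 17 (C/T, transition).
Of the 5 differences, 4 transitions and 1 transversion over 22 sites: P = 4/22 = 0.181818, Q = 1/22 = 0.045455.
d = −0.5·ln(0.590909) − 0.25·ln(0.909090) = −0.5·(-0.526093) − 0.25·(-0.095311) = 0.2869.

0.2869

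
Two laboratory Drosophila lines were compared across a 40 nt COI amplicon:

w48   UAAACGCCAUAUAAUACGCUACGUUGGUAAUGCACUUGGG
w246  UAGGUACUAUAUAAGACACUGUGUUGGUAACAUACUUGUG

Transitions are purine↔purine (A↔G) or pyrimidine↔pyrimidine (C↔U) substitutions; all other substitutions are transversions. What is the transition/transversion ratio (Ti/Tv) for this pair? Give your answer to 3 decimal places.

Differing sites — 3:A/G (Ti); 4:A/G (Ti); 5:C/U (Ti); 6:G/A (Ti); 8:C/U (Ti); 15:U/G (Tv); 18:G/A (Ti); 21:A/G (Ti); 22:C/U (Ti); 31:U/C (Ti); 32:G/A (Ti); 33:C/U (Ti); 39:G/U (Tv).
Of the 13 differences, 11 transitions and 2 transversions, so Ti/Tv = 11/2 = 5.500.

5.500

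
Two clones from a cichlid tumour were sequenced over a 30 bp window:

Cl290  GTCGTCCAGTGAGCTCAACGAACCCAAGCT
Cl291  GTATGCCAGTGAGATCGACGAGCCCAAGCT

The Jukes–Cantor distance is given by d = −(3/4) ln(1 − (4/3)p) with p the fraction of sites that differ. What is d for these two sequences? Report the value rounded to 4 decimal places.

Mismatches occur at site 3 (C→A), site 4 (G→T), site 5 (T→G), site 14 (C→A), site 17 (A→G), site 22 (A→G).
p = 6/30 = 0.200000.
d = −0.75 · ln(1 − (4/3)·0.200000) = −0.75 · ln(0.733333) = −0.75 · (-0.310155) = 0.2326.

0.2326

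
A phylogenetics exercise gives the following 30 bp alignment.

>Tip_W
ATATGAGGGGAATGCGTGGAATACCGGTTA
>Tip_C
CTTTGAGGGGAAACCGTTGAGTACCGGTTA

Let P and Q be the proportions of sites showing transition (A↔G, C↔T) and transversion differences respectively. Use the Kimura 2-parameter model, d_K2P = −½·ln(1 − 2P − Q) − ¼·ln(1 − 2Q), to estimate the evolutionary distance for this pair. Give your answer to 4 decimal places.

The sequences differ at positions 1 (A/C, transversion), 3 (A/T, transversion), 13 (T/A, transversion), 14 (G/C, transversion), 18 (G/T, transversion), 21 (A/G, transition).
Of the 6 differences, 1 transition and 5 transversions over 30 sites: P = 1/30 = 0.033333, Q = 5/30 = 0.166667.
d = −0.5·ln(0.766667) − 0.25·ln(0.666666) = −0.5·(-0.265703) − 0.25·(-0.405466) = 0.2342.

0.2342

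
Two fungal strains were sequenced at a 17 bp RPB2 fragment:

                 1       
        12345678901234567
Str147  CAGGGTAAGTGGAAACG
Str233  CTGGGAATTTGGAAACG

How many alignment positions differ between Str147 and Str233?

4

The sequences differ at positions 2 (A/T), 6 (T/A), 8 (A/T), 9 (G/T).
That gives 4 mismatches out of 17 aligned sites, so the Hamming distance is 4.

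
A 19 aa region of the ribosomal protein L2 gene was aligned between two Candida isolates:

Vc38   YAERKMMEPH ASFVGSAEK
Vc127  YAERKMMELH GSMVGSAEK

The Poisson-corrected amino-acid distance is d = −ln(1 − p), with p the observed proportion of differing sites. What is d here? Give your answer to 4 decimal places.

The sequences differ at positions 9 (P/L), 11 (A/G), 13 (F/M).
p = 3/19 = 0.157895.
d = −ln(1 − 0.157895) = −ln(0.842105) = 0.1719.

0.1719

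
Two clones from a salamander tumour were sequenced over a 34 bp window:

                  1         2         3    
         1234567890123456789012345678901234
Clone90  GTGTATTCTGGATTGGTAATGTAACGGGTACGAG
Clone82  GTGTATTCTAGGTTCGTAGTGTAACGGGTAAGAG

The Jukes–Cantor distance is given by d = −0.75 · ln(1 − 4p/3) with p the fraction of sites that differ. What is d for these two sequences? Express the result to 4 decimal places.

Differing sites — 10:G/A; 12:A/G; 15:G/C; 19:A/G; 31:C/A.
p = 5/34 = 0.147059.
d = −0.75 · ln(1 − (4/3)·0.147059) = −0.75 · ln(0.803921) = −0.75 · (-0.218254) = 0.1637.

0.1637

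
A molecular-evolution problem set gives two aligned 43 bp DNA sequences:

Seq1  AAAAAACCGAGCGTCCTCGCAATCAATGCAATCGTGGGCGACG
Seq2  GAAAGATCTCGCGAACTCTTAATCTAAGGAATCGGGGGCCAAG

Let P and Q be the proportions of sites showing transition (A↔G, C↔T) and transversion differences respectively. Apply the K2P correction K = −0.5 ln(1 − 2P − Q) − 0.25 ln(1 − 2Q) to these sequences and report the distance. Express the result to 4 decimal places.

0.4707

Mismatches occur at site 1 (A→G, transition), site 5 (A→G, transition), site 7 (C→T, transition), site 9 (G→T, transversion), site 10 (A→C, transversion), site 14 (T→A, transversion), site 15 (C→A, transversion), site 19 (G→T, transversion), site 20 (C→T, transition), site 25 (A→T, transversion), site 27 (T→A, transversion), site 29 (C→G, transversion), site 35 (T→G, transversion), site 40 (G→C, transversion), site 42 (C→A, transversion).
Of the 15 differences, 4 transitions and 11 transversions over 43 sites: P = 4/43 = 0.093023, Q = 11/43 = 0.255814.
d = −0.5·ln(0.558140) − 0.25·ln(0.488372) = −0.5·(-0.583145) − 0.25·(-0.716678) = 0.4707.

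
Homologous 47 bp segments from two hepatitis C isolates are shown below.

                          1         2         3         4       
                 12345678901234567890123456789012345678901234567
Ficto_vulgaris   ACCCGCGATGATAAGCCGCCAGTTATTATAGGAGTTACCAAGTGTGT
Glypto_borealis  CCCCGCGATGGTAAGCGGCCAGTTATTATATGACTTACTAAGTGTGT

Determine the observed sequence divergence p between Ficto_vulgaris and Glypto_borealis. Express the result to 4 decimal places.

0.1277

Differing sites — 1:A/C; 11:A/G; 17:C/G; 31:G/T; 34:G/C; 39:C/T.
There are 6 differences over 47 sites, so p = 6/47 = 0.1277.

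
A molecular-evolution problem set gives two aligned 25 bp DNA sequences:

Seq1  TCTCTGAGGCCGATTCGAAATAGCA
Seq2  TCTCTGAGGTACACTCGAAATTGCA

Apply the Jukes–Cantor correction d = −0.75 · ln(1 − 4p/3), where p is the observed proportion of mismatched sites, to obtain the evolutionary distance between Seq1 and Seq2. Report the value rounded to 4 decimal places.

The sequences differ at positions 10 (C/T), 11 (C/A), 12 (G/C), 14 (T/C), 22 (A/T).
p = 5/25 = 0.200000.
d = −0.75 · ln(1 − (4/3)·0.200000) = −0.75 · ln(0.733333) = −0.75 · (-0.310155) = 0.2326.

0.2326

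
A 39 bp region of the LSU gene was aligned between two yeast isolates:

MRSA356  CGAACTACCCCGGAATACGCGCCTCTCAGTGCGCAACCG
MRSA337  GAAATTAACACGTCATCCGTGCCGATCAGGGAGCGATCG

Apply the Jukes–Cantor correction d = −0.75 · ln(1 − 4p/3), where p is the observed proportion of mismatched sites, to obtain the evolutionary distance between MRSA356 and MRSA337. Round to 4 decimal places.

The sequences differ at positions 1 (C/G), 2 (G/A), 5 (C/T), 8 (C/A), 10 (C/A), 13 (G/T), 14 (A/C), 17 (A/C), 20 (C/T), 24 (T/G), 25 (C/A), 30 (T/G), 32 (C/A), 35 (A/G), 37 (C/T).
p = 15/39 = 0.384615.
d = −0.75 · ln(1 − (4/3)·0.384615) = −0.75 · ln(0.487180) = −0.75 · (-0.719122) = 0.5393.

0.5393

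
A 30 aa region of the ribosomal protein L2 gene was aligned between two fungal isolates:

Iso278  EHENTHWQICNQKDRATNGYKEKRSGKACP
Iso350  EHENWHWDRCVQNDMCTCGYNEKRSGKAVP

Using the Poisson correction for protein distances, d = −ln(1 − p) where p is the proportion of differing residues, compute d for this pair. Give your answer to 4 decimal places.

Differing sites — 5:T/W; 8:Q/D; 9:I/R; 11:N/V; 13:K/N; 15:R/M; 16:A/C; 18:N/C; 21:K/N; 29:C/V.
p = 10/30 = 0.333333.
d = −ln(1 − 0.333333) = −ln(0.666667) = 0.4055.

0.4055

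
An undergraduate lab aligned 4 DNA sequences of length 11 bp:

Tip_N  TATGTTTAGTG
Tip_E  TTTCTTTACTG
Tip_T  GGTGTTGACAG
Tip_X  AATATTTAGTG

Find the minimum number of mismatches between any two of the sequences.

2

Pairwise Hamming distances:
  Tip_N vs Tip_E: 3
  Tip_N vs Tip_T: 5
  Tip_N vs Tip_X: 2
  Tip_E vs Tip_T: 5
  Tip_E vs Tip_X: 4
  Tip_T vs Tip_X: 6
The smallest is 2, between Tip_N and Tip_X.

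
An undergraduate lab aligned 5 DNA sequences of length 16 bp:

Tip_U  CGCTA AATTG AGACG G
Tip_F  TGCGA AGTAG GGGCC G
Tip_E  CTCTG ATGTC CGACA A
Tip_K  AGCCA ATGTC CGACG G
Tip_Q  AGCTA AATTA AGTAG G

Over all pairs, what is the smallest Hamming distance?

4

Pairwise Hamming distances:
  Tip_U vs Tip_F: 7
  Tip_U vs Tip_E: 8
  Tip_U vs Tip_K: 6
  Tip_U vs Tip_Q: 4
  Tip_F vs Tip_E: 12
  Tip_F vs Tip_K: 9
  Tip_F vs Tip_Q: 9
  Tip_E vs Tip_K: 6
  Tip_E vs Tip_Q: 11
  Tip_K vs Tip_Q: 7
The smallest is 4, between Tip_U and Tip_Q.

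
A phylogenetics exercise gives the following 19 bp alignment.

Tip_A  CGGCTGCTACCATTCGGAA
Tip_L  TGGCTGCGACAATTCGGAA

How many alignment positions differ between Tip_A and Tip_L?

3

Mismatches occur at site 1 (C→T), site 8 (T→G), site 11 (C→A).
That gives 3 mismatches out of 19 aligned sites, so the Hamming distance is 3.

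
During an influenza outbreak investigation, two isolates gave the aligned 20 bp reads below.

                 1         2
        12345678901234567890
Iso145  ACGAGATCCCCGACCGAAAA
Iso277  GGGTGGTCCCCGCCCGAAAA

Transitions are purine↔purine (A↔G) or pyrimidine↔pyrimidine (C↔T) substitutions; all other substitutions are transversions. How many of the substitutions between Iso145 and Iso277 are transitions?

The sequences differ at positions 1 (A/G, transition), 2 (C/G, transversion), 4 (A/T, transversion), 6 (A/G, transition), 13 (A/C, transversion).
Of the 5 differences, 2 transitions and 3 transversions, so the answer is 2.

2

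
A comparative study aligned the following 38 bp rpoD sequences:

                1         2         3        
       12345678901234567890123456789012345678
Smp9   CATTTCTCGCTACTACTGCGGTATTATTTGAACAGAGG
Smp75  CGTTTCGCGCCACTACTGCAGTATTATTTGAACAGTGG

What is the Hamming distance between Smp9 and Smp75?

Mismatches occur at site 2 (A↔G), site 7 (T↔G), site 11 (T↔C), site 20 (G↔A), site 36 (A↔T).
That gives 5 mismatches out of 38 aligned sites, so the Hamming distance is 5.

5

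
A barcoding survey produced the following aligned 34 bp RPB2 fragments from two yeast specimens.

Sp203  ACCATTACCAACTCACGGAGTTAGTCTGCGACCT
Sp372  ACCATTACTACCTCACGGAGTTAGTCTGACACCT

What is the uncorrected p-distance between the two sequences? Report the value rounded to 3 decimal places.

0.118

Mismatches occur at site 9 (C↔T), site 11 (A↔C), site 29 (C↔A), site 30 (G↔C).
There are 4 differences over 34 sites, so p = 4/34 = 0.118.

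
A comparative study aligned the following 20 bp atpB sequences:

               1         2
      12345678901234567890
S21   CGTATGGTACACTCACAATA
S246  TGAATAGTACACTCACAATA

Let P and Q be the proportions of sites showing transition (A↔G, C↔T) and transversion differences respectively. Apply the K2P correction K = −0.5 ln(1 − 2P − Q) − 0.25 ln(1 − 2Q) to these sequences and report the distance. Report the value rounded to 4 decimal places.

Differing sites — 1:C/T (Ti); 3:T/A (Tv); 6:G/A (Ti).
Of the 3 differences, 2 transitions and 1 transversion over 20 sites: P = 2/20 = 0.100000, Q = 1/20 = 0.050000.
d = −0.5·ln(0.750000) − 0.25·ln(0.900000) = −0.5·(-0.287682) − 0.25·(-0.105361) = 0.1702.

0.1702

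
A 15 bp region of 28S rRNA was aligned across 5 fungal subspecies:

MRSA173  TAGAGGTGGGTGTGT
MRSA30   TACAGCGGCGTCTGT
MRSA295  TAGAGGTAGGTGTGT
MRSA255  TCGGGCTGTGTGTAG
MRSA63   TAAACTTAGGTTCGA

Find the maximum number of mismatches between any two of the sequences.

11

Pairwise Hamming distances:
  MRSA173 vs MRSA30: 5
  MRSA173 vs MRSA295: 1
  MRSA173 vs MRSA255: 6
  MRSA173 vs MRSA63: 7
  MRSA30 vs MRSA295: 6
  MRSA30 vs MRSA255: 8
  MRSA30 vs MRSA63: 9
  MRSA295 vs MRSA255: 7
  MRSA295 vs MRSA63: 6
  MRSA255 vs MRSA63: 11
The largest is 11, between MRSA255 and MRSA63.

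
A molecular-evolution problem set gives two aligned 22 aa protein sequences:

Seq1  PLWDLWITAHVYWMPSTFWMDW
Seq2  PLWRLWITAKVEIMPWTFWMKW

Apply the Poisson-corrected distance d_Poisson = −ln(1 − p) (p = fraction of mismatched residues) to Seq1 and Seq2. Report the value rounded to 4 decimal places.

0.3185

The sequences differ at positions 4 (D/R), 10 (H/K), 12 (Y/E), 13 (W/I), 16 (S/W), 21 (D/K).
p = 6/22 = 0.272727.
d = −ln(1 − 0.272727) = −ln(0.727273) = 0.3185.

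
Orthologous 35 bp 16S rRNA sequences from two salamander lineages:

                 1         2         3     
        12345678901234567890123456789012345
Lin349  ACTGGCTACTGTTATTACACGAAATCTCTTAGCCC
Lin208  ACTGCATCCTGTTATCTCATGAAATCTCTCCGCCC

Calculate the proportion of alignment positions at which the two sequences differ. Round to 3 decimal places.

0.229

Mismatches occur at site 5 (G→C), site 6 (C→A), site 8 (A→C), site 16 (T→C), site 17 (A→T), site 20 (C→T), site 30 (T→C), site 31 (A→C).
There are 8 differences over 35 sites, so p = 8/35 = 0.229.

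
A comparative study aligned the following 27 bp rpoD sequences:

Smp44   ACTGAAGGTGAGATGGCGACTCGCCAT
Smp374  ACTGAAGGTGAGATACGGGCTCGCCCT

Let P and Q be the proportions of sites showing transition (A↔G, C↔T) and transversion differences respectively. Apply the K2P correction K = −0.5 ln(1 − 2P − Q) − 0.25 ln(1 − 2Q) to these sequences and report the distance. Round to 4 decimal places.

Mismatches occur at site 15 (G/A, transition), site 16 (G/C, transversion), site 17 (C/G, transversion), site 19 (A/G, transition), site 26 (A/C, transversion).
Of the 5 differences, 2 transitions and 3 transversions over 27 sites: P = 2/27 = 0.074074, Q = 3/27 = 0.111111.
d = −0.5·ln(0.740741) − 0.25·ln(0.777778) = −0.5·(-0.300104) − 0.25·(-0.251314) = 0.2129.

0.2129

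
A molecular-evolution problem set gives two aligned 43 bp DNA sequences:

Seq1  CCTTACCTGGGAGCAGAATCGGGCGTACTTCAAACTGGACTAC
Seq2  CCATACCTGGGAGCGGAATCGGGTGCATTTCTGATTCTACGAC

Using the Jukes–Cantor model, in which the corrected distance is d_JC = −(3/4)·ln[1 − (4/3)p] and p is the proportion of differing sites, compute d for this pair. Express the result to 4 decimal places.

0.3129

Mismatches occur at site 3 (T→A), site 15 (A→G), site 24 (C→T), site 26 (T→C), site 28 (C→T), site 32 (A→T), site 33 (A→G), site 35 (C→T), site 37 (G→C), site 38 (G→T), site 41 (T→G).
p = 11/43 = 0.255814.
d = −0.75 · ln(1 − (4/3)·0.255814) = −0.75 · ln(0.658915) = −0.75 · (-0.417161) = 0.3129.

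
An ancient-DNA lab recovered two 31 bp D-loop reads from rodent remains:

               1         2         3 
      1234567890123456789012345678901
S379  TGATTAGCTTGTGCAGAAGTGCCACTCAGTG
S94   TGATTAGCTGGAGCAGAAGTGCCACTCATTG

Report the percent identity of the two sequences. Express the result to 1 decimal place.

90.3%

The sequences differ at positions 10 (T/G), 12 (T/A), 29 (G/T).
28 of the 31 sites match, so the percent identity is 28/31 × 100 = 90.3%.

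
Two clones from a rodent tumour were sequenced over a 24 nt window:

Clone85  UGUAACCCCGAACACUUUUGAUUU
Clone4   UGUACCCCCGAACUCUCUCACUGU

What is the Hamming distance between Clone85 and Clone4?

Differing sites — 5:A/C; 14:A/U; 17:U/C; 19:U/C; 20:G/A; 21:A/C; 23:U/G.
That gives 7 mismatches out of 24 aligned sites, so the Hamming distance is 7.

7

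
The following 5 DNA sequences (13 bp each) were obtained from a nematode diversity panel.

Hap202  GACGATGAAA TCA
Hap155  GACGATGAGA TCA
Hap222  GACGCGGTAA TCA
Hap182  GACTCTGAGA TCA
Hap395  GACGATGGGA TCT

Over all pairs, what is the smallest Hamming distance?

Pairwise Hamming distances:
  Hap202 vs Hap155: 1
  Hap202 vs Hap222: 3
  Hap202 vs Hap182: 3
  Hap202 vs Hap395: 3
  Hap155 vs Hap222: 4
  Hap155 vs Hap182: 2
  Hap155 vs Hap395: 2
  Hap222 vs Hap182: 4
  Hap222 vs Hap395: 5
  Hap182 vs Hap395: 4
The smallest is 1, between Hap202 and Hap155.

1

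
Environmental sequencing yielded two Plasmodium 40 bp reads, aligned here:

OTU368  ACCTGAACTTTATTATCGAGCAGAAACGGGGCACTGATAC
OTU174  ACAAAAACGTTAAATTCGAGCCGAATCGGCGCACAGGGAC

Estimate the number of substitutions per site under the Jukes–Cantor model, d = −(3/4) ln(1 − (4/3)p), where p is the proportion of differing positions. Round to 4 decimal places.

0.4260

Mismatches occur at site 3 (C↔A), site 4 (T↔A), site 5 (G↔A), site 9 (T↔G), site 13 (T↔A), site 14 (T↔A), site 15 (A↔T), site 22 (A↔C), site 26 (A↔T), site 30 (G↔C), site 35 (T↔A), site 37 (A↔G), site 38 (T↔G).
p = 13/40 = 0.325000.
d = −0.75 · ln(1 − (4/3)·0.325000) = −0.75 · ln(0.566667) = −0.75 · (-0.567983) = 0.4260.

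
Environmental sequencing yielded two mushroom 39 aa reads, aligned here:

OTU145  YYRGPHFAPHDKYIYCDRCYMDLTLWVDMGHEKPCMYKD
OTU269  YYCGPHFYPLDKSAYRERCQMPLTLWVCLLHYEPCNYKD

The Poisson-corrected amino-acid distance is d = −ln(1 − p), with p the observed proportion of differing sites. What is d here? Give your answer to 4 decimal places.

0.4855

The sequences differ at positions 3 (R/C), 8 (A/Y), 10 (H/L), 13 (Y/S), 14 (I/A), 16 (C/R), 17 (D/E), 20 (Y/Q), 22 (D/P), 28 (D/C), 29 (M/L), 30 (G/L), 32 (E/Y), 33 (K/E), 36 (M/N).
p = 15/39 = 0.384615.
d = −ln(1 − 0.384615) = −ln(0.615385) = 0.4855.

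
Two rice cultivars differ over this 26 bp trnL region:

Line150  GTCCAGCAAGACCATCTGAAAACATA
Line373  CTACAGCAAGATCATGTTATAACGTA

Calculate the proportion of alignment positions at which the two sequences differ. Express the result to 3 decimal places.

0.269

Differing sites — 1:G/C; 3:C/A; 12:C/T; 16:C/G; 18:G/T; 20:A/T; 24:A/G.
There are 7 differences over 26 sites, so p = 7/26 = 0.269.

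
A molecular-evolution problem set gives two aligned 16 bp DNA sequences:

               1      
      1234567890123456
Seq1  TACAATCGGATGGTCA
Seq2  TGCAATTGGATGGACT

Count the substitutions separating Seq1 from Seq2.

The sequences differ at positions 2 (A/G), 7 (C/T), 14 (T/A), 16 (A/T).
That gives 4 mismatches out of 16 aligned sites, so the Hamming distance is 4.

4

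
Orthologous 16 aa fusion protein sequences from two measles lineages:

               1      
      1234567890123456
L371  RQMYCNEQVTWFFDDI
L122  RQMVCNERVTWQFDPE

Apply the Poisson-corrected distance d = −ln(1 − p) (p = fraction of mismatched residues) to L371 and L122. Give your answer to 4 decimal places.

The sequences differ at positions 4 (Y/V), 8 (Q/R), 12 (F/Q), 15 (D/P), 16 (I/E).
p = 5/16 = 0.312500.
d = −ln(1 − 0.312500) = −ln(0.687500) = 0.3747.

0.3747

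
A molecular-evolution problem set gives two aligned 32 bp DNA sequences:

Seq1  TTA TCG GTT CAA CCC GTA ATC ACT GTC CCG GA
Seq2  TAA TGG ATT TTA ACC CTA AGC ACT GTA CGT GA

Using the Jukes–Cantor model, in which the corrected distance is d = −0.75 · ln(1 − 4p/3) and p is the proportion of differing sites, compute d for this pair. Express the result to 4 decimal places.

0.4598

Mismatches occur at site 2 (T↔A), site 5 (C↔G), site 7 (G↔A), site 10 (C↔T), site 11 (A↔T), site 13 (C↔A), site 16 (G↔C), site 20 (T↔G), site 27 (C↔A), site 29 (C↔G), site 30 (G↔T).
p = 11/32 = 0.343750.
d = −0.75 · ln(1 − (4/3)·0.343750) = −0.75 · ln(0.541667) = −0.75 · (-0.613104) = 0.4598.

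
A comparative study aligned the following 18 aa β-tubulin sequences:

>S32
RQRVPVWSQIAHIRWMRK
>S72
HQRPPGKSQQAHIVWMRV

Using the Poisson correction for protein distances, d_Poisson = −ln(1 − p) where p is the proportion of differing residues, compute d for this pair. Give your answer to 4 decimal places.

0.4925

The sequences differ at positions 1 (R/H), 4 (V/P), 6 (V/G), 7 (W/K), 10 (I/Q), 14 (R/V), 18 (K/V).
p = 7/18 = 0.388889.
d = −ln(1 − 0.388889) = −ln(0.611111) = 0.4925.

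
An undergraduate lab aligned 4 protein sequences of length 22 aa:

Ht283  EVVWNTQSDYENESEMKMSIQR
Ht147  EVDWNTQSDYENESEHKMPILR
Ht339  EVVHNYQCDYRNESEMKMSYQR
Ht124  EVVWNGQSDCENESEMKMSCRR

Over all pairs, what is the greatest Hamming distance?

9

Pairwise Hamming distances:
  Ht283 vs Ht147: 4
  Ht283 vs Ht339: 5
  Ht283 vs Ht124: 4
  Ht147 vs Ht339: 9
  Ht147 vs Ht124: 7
  Ht339 vs Ht124: 7
The largest is 9, between Ht147 and Ht339.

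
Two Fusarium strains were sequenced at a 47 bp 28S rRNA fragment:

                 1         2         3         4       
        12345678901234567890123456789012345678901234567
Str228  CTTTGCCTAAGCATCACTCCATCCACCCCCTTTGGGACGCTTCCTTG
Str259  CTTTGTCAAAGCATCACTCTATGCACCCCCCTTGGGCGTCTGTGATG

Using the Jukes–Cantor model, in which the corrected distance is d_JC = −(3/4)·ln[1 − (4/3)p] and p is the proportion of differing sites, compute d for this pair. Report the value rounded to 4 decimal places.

0.3121

Mismatches occur at site 6 (C→T), site 8 (T→A), site 20 (C→T), site 23 (C→G), site 31 (T→C), site 37 (A→C), site 38 (C→G), site 39 (G→T), site 42 (T→G), site 43 (C→T), site 44 (C→G), site 45 (T→A).
p = 12/47 = 0.255319.
d = −0.75 · ln(1 − (4/3)·0.255319) = −0.75 · ln(0.659575) = −0.75 · (-0.416160) = 0.3121.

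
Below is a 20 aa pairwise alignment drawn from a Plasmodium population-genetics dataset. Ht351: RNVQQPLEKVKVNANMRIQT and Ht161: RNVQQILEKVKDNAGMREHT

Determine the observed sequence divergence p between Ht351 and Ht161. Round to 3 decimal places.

Differing sites — 6:P/I; 12:V/D; 15:N/G; 18:I/E; 19:Q/H.
There are 5 differences over 20 sites, so p = 5/20 = 0.250.

0.250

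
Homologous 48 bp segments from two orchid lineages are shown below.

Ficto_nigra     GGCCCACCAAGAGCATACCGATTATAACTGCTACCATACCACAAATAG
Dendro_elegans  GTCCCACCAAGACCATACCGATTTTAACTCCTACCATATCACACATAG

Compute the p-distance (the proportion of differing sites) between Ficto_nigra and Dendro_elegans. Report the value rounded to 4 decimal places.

The sequences differ at positions 2 (G/T), 13 (G/C), 24 (A/T), 30 (G/C), 39 (C/T), 44 (A/C).
There are 6 differences over 48 sites, so p = 6/48 = 0.1250.

0.1250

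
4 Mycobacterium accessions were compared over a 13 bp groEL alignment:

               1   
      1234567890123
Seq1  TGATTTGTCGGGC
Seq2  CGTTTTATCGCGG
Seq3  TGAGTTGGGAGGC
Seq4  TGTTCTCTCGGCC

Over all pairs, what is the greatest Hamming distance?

9

Pairwise Hamming distances:
  Seq1 vs Seq2: 5
  Seq1 vs Seq3: 4
  Seq1 vs Seq4: 4
  Seq2 vs Seq3: 9
  Seq2 vs Seq4: 6
  Seq3 vs Seq4: 8
The largest is 9, between Seq2 and Seq3.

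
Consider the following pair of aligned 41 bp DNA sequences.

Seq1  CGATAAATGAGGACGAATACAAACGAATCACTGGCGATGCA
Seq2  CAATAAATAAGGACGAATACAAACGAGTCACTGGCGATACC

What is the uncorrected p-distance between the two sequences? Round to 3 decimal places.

The sequences differ at positions 2 (G/A), 9 (G/A), 27 (A/G), 39 (G/A), 41 (A/C).
There are 5 differences over 41 sites, so p = 5/41 = 0.122.

0.122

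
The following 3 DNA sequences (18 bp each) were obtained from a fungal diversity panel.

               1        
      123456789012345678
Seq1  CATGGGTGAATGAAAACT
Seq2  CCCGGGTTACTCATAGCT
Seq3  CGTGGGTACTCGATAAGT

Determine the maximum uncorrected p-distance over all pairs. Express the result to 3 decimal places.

Pairwise Hamming distances:
  Seq1 vs Seq2: 7
  Seq1 vs Seq3: 7
  Seq2 vs Seq3: 9
The largest is 9 mismatches, between Seq2 and Seq3; p = 9/18 = 0.500.

0.500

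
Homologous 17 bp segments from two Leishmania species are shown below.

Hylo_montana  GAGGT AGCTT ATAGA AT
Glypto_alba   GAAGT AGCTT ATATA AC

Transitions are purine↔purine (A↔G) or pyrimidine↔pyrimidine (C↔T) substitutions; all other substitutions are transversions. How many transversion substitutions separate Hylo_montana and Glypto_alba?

Differing sites — 3:G/A (Ti); 14:G/T (Tv); 17:T/C (Ti).
Of the 3 differences, 2 transitions and 1 transversion, so the answer is 1.

1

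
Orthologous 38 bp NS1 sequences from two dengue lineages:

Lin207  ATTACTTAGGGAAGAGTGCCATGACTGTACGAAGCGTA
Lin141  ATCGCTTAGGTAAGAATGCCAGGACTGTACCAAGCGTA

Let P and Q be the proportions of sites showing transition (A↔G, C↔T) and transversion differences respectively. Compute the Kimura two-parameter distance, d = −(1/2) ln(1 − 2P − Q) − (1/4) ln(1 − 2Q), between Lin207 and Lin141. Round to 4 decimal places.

0.1781

Mismatches occur at site 3 (T/C, transition), site 4 (A/G, transition), site 11 (G/T, transversion), site 16 (G/A, transition), site 22 (T/G, transversion), site 31 (G/C, transversion).
Of the 6 differences, 3 transitions and 3 transversions over 38 sites: P = 3/38 = 0.078947, Q = 3/38 = 0.078947.
d = −0.5·ln(0.763159) − 0.25·ln(0.842106) = −0.5·(-0.270289) − 0.25·(-0.171849) = 0.1781.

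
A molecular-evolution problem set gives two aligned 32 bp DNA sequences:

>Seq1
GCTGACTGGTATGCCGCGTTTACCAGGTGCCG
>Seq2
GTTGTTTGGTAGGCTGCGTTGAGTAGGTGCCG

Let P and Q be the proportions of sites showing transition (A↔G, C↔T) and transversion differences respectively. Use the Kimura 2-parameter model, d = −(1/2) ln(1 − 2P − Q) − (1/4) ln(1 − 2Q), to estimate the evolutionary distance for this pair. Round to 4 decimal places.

0.3069

Differing sites — 2:C/T (Ti); 5:A/T (Tv); 6:C/T (Ti); 12:T/G (Tv); 15:C/T (Ti); 21:T/G (Tv); 23:C/G (Tv); 24:C/T (Ti).
Of the 8 differences, 4 transitions and 4 transversions over 32 sites: P = 4/32 = 0.125000, Q = 4/32 = 0.125000.
d = −0.5·ln(0.625000) − 0.25·ln(0.750000) = −0.5·(-0.470004) − 0.25·(-0.287682) = 0.3069.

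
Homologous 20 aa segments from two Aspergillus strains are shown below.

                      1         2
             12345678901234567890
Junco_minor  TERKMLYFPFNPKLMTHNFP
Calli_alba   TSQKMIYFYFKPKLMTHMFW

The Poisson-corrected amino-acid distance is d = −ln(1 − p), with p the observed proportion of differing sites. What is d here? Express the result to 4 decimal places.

0.4308

Mismatches occur at site 2 (E→S), site 3 (R→Q), site 6 (L→I), site 9 (P→Y), site 11 (N→K), site 18 (N→M), site 20 (P→W).
p = 7/20 = 0.350000.
d = −ln(1 − 0.350000) = −ln(0.650000) = 0.4308.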